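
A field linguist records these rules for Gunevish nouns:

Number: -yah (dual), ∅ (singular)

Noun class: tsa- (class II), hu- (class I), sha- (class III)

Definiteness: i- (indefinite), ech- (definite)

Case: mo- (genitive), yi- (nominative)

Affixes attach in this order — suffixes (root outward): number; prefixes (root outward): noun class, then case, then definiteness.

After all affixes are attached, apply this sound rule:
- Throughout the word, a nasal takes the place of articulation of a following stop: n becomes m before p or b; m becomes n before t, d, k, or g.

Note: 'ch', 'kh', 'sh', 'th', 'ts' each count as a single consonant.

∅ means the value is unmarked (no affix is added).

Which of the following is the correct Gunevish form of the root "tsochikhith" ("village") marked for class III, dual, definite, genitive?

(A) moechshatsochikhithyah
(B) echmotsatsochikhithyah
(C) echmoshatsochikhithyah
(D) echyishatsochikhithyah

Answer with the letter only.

C

Attach noun class class III sha- → shatsochikhith.
Attach case genitive mo- → moshatsochikhith.
Attach definiteness definite ech- → echmoshatsochikhith.
Attach number dual -yah → echmoshatsochikhithyah.
Nasal assimilation: no change.
So the correct form is echmoshatsochikhithyah, option (C).
(B) echmotsatsochikhithyah is wrong: it uses class II instead of class III for noun class.
(A) moechshatsochikhithyah is wrong: it has the affixes in the wrong order.
(D) echyishatsochikhithyah is wrong: it uses nominative instead of genitive for case.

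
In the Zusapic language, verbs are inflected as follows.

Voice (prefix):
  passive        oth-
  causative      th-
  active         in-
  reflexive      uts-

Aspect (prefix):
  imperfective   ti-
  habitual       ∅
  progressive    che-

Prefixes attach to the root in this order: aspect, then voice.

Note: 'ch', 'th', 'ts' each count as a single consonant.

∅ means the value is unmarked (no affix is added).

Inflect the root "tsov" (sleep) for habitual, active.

aspect = habitual: zero marking, form stays tsov.
Attach voice active in- → intsov.

intsov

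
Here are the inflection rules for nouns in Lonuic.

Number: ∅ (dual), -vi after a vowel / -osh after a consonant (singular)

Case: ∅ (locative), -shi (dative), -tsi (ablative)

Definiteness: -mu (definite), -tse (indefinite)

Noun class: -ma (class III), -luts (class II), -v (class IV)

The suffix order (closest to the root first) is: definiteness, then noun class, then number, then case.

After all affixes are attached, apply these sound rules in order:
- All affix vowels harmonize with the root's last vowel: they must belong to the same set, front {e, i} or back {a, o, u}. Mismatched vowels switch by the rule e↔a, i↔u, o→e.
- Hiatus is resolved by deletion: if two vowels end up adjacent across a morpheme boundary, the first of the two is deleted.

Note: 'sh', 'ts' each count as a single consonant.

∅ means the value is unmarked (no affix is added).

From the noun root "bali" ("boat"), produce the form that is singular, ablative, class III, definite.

balimimevitsi

Attach definiteness definite -mu → balimu.
Attach noun class class III -ma → balimuma.
Attach number singular -vi (after vowel 'a') → balimumavi.
Attach case ablative -tsi → balimumavitsi.
Apply vowel harmony: balimumavitsi → balimimevitsi.
Vowel deletion: no change.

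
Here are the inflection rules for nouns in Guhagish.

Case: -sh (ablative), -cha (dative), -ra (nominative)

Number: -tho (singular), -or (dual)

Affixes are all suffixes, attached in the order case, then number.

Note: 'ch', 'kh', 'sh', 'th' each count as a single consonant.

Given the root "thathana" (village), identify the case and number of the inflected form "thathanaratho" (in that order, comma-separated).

nominative, singular

Segment: thathana-ra-tho.
case: -ra → nominative.
number: -tho → singular.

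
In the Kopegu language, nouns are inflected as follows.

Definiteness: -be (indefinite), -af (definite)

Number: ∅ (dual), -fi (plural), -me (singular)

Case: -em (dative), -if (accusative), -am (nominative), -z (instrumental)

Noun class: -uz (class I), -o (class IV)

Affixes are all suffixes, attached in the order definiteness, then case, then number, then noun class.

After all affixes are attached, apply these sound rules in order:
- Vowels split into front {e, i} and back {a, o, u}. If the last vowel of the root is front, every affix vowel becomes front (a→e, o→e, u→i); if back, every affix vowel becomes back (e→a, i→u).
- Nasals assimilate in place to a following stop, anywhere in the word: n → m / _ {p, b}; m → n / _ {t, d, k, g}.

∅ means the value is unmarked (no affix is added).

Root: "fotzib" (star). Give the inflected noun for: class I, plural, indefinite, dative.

fotzibbeemfiiz

Attach definiteness indefinite -be → fotzibbe.
Attach case dative -em → fotzibbeem.
Attach number plural -fi → fotzibbeemfi.
Attach noun class class I -uz → fotzibbeemfiuz.
Apply vowel harmony: fotzibbeemfiuz → fotzibbeemfiiz.
Nasal assimilation: no change.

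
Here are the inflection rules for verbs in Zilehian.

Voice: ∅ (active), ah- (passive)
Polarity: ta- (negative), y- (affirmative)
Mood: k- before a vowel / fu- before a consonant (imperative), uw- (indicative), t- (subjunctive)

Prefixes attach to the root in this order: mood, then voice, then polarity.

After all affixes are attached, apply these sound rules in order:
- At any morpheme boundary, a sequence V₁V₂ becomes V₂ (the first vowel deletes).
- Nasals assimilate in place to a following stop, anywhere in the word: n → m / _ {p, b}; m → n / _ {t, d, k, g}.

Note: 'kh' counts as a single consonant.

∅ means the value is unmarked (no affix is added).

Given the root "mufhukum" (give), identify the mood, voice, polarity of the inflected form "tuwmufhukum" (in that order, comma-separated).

indicative, active, negative

Segment: ta-uw-mufhukum.
mood: uw- → indicative.
voice: ∅ → active.
polarity: ta- → negative.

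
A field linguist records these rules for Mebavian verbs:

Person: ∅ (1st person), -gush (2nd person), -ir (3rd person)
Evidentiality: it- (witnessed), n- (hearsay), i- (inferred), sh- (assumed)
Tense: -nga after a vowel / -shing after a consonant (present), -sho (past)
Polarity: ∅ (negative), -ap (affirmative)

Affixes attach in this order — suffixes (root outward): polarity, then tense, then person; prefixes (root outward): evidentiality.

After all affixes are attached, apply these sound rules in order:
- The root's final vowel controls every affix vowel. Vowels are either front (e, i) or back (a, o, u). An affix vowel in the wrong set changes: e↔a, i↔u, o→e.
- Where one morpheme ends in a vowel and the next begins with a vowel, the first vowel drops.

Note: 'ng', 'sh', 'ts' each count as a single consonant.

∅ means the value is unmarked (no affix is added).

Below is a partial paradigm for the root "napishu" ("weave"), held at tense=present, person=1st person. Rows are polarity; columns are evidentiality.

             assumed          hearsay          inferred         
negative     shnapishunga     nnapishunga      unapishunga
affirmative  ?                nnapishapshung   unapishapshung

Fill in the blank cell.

shnapishapshung

Attach evidentiality assumed sh- → shnapishu.
Attach polarity affirmative -ap → shnapishuap.
Attach tense present -shing (after consonant 'p') → shnapishuapshing.
person = 1st person: zero marking, form stays shnapishuapshing.
Apply vowel harmony: shnapishuapshing → shnapishuapshung.
Apply vowel deletion: shnapishuapshung → shnapishapshung.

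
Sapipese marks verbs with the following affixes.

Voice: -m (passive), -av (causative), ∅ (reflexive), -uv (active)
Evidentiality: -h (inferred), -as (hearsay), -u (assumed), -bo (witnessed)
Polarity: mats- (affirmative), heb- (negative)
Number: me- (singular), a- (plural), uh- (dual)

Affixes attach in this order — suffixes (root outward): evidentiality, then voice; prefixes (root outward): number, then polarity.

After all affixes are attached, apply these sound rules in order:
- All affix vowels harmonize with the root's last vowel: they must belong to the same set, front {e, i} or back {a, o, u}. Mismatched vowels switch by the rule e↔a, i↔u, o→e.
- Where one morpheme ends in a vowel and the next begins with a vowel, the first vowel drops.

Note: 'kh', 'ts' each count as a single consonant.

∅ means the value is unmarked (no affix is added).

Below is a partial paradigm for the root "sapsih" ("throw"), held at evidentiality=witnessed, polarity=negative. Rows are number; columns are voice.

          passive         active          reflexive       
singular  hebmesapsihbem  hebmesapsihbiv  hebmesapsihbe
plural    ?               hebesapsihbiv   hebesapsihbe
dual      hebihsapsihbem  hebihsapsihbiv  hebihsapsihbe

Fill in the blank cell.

Attach number plural a- → asapsih.
Attach evidentiality witnessed -bo → asapsihbo.
Attach voice passive -m → asapsihbom.
Attach polarity negative heb- → hebasapsihbom.
Apply vowel harmony: hebasapsihbom → hebesapsihbem.
Vowel deletion: no change.

hebesapsihbem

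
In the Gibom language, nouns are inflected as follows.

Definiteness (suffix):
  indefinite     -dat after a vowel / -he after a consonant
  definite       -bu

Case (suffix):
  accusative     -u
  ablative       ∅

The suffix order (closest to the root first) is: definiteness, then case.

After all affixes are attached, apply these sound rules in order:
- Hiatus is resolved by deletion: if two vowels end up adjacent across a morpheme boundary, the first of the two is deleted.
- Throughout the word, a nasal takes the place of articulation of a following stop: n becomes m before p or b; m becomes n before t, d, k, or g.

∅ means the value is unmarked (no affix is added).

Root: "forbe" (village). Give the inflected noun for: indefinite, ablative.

Attach definiteness indefinite -dat (after vowel 'e') → forbedat.
case = ablative: zero marking, form stays forbedat.
Vowel deletion: no change.
Nasal assimilation: no change.

forbedat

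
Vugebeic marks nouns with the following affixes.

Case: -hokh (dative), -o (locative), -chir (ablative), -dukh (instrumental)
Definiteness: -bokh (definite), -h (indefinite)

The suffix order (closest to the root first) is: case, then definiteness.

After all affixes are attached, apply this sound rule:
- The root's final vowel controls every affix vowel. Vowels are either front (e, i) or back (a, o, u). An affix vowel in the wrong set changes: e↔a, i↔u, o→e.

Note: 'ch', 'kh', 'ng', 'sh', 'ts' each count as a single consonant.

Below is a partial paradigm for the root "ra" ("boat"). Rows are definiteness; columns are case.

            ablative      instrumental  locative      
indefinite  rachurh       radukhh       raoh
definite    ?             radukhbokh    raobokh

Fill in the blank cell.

Attach case ablative -chir → rachir.
Attach definiteness definite -bokh → rachirbokh.
Apply vowel harmony: rachirbokh → rachurbokh.

rachurbokh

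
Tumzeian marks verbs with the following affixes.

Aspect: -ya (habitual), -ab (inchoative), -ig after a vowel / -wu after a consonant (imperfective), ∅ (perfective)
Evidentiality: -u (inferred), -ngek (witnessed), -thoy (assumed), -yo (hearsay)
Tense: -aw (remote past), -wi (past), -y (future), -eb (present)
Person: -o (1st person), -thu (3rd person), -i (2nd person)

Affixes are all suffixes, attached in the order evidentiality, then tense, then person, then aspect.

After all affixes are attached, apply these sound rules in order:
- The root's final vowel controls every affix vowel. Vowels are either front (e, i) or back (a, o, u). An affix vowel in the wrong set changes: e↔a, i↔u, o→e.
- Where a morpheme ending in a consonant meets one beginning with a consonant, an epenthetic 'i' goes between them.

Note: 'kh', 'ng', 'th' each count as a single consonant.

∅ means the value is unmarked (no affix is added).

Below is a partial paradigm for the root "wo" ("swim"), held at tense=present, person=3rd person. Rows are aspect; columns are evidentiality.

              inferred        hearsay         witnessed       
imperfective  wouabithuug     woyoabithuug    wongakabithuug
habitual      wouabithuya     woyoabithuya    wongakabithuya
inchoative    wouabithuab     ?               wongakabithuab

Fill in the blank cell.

woyoabithuab

Attach evidentiality hearsay -yo → woyo.
Attach tense present -eb → woyoeb.
Attach person 3rd person -thu → woyoebthu.
Attach aspect inchoative -ab → woyoebthuab.
Apply vowel harmony: woyoebthuab → woyoabthuab.
Apply epenthesis: woyoabthuab → woyoabithuab.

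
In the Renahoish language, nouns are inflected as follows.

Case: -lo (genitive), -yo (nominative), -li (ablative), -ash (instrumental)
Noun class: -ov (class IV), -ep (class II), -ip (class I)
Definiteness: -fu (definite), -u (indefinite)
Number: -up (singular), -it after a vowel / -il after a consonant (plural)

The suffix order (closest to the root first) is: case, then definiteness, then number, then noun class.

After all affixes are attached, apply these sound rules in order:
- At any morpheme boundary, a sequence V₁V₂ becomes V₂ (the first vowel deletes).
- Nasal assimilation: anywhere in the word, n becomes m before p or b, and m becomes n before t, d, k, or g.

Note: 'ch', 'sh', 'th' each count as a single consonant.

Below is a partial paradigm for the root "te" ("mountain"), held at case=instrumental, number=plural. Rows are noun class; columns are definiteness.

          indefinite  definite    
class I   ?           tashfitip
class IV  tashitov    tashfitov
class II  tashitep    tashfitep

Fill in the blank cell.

Attach case instrumental -ash → teash.
Attach definiteness indefinite -u → teashu.
Attach number plural -it (after vowel 'u') → teashuit.
Attach noun class class I -ip → teashuitip.
Apply vowel deletion: teashuitip → tashitip.
Nasal assimilation: no change.

tashitip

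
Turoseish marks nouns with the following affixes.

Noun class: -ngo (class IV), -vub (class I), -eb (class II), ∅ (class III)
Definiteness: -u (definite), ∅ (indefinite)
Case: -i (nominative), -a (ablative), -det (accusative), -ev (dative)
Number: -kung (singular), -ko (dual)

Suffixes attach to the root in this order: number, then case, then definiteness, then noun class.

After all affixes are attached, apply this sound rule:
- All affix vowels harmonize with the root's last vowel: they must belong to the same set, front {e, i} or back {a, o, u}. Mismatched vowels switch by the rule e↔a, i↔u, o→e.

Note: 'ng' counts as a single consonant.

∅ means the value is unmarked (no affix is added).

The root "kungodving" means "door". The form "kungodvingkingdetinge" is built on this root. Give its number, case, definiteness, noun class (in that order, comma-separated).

Segment: kungodving-kung-det-u-ngo.
number: -kung → singular.
case: -det → accusative.
definiteness: -u → definite.
noun class: -ngo → class IV.

singular, accusative, definite, class IV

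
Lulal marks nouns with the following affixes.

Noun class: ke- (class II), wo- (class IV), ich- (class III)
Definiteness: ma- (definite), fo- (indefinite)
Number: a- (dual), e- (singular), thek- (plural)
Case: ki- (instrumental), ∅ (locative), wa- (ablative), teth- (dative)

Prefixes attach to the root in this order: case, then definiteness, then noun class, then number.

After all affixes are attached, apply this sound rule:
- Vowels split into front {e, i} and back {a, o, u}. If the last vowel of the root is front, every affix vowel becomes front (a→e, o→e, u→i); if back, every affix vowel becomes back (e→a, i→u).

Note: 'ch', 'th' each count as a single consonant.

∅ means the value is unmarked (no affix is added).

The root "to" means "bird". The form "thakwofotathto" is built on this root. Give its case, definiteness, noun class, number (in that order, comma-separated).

Segment: thek-wo-fo-teth-to.
case: teth- → dative.
definiteness: fo- → indefinite.
noun class: wo- → class IV.
number: thek- → plural.

dative, indefinite, class IV, plural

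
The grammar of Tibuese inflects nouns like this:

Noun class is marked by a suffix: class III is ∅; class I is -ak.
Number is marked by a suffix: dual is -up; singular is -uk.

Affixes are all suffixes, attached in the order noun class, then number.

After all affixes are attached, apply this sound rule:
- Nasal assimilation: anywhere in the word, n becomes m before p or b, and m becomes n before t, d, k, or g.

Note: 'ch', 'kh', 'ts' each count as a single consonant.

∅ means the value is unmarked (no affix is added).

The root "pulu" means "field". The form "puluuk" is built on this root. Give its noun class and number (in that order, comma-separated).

class III, singular

Segment: pulu-uk.
noun class: ∅ → class III.
number: -uk → singular.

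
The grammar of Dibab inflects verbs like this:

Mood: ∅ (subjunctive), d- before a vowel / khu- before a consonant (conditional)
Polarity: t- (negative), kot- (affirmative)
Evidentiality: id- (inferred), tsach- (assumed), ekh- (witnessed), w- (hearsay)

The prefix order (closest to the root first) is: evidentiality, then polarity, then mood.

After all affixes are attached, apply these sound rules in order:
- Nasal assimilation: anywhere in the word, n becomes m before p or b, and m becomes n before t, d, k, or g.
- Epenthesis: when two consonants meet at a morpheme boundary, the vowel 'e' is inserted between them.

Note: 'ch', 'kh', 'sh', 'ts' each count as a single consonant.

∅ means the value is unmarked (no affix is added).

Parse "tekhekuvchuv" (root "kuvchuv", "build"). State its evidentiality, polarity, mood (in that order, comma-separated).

witnessed, negative, subjunctive

Segment: t-ekh-kuvchuv.
evidentiality: ekh- → witnessed.
polarity: t- → negative.
mood: ∅ → subjunctive.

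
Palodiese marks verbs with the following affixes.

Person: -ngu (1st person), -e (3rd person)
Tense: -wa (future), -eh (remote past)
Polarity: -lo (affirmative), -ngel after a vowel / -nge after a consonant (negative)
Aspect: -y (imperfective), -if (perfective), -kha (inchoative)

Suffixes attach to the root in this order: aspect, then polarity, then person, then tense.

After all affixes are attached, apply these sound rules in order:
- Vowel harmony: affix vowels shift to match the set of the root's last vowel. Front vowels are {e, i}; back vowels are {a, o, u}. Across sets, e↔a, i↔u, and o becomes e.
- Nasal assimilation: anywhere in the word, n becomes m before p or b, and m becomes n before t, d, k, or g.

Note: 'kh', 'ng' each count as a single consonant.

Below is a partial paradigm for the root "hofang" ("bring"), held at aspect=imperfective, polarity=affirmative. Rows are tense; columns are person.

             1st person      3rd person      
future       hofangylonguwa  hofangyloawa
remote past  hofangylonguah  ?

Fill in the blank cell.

hofangyloaah

Attach aspect imperfective -y → hofangy.
Attach polarity affirmative -lo → hofangylo.
Attach person 3rd person -e → hofangyloe.
Attach tense remote past -eh → hofangyloeeh.
Apply vowel harmony: hofangyloeeh → hofangyloaah.
Nasal assimilation: no change.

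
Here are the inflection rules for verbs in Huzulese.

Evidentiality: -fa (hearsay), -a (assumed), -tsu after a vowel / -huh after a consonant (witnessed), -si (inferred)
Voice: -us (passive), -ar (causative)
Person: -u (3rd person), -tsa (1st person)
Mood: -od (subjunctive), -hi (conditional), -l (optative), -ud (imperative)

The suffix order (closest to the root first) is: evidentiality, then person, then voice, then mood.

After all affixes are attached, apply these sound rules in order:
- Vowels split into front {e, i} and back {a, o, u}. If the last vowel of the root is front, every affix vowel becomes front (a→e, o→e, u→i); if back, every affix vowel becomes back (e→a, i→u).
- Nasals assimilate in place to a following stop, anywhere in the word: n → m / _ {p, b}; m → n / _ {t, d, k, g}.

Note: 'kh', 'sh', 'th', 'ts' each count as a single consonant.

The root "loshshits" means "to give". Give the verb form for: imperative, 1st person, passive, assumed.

loshshitsetseisid

Attach evidentiality assumed -a → loshshitsa.
Attach person 1st person -tsa → loshshitsatsa.
Attach voice passive -us → loshshitsatsaus.
Attach mood imperative -ud → loshshitsatsausud.
Apply vowel harmony: loshshitsatsausud → loshshitsetseisid.
Nasal assimilation: no change.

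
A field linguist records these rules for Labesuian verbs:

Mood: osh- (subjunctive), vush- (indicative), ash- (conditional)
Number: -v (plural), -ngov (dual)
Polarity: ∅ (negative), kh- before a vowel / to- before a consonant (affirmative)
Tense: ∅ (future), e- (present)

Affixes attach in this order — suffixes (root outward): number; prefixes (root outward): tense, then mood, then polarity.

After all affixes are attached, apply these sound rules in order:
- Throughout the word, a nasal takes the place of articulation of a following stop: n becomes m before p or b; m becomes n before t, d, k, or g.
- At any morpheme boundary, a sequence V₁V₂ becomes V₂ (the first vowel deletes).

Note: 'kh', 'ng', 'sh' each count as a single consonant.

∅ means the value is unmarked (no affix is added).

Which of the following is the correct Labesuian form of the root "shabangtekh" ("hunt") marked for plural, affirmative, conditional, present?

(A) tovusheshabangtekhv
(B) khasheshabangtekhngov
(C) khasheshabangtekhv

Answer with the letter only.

Attach number plural -v → shabangtekhv.
Attach tense present e- → eshabangtekhv.
Attach mood conditional ash- → asheshabangtekhv.
Attach polarity affirmative kh- (before vowel 'a') → khasheshabangtekhv.
Nasal assimilation: no change.
Vowel deletion: no change.
So the correct form is khasheshabangtekhv, option (C).
(B) khasheshabangtekhngov is wrong: it uses dual instead of plural for number.
(A) tovusheshabangtekhv is wrong: it uses indicative instead of conditional for mood.

C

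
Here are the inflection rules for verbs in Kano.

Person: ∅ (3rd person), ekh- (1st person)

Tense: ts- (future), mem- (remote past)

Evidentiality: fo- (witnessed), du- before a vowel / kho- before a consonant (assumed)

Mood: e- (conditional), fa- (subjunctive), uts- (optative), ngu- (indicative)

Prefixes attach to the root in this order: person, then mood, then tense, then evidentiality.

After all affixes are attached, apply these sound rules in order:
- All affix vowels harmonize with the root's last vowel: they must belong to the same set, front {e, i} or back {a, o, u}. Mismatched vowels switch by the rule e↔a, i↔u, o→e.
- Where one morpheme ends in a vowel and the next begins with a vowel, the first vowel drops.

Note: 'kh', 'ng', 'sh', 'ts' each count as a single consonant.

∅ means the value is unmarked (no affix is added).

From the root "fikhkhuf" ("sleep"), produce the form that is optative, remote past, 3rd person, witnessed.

person = 3rd person: zero marking, form stays fikhkhuf.
Attach mood optative uts- → utsfikhkhuf.
Attach tense remote past mem- → memutsfikhkhuf.
Attach evidentiality witnessed fo- → fomemutsfikhkhuf.
Apply vowel harmony: fomemutsfikhkhuf → fomamutsfikhkhuf.
Vowel deletion: no change.

fomamutsfikhkhuf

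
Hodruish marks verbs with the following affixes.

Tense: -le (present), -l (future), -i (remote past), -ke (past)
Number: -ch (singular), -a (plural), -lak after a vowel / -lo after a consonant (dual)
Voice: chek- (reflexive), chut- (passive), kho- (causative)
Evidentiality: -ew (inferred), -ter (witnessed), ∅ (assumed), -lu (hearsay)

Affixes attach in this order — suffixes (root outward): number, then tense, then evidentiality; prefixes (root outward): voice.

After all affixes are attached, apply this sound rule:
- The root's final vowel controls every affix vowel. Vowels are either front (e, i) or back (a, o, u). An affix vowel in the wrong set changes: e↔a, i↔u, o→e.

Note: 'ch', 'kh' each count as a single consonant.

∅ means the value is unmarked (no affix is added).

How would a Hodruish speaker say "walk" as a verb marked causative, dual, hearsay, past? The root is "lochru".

Attach number dual -lak (after vowel 'u') → lochrulak.
Attach tense past -ke → lochrulakke.
Attach voice causative kho- → kholochrulakke.
Attach evidentiality hearsay -lu → kholochrulakkelu.
Apply vowel harmony: kholochrulakkelu → kholochrulakkalu.

kholochrulakkalu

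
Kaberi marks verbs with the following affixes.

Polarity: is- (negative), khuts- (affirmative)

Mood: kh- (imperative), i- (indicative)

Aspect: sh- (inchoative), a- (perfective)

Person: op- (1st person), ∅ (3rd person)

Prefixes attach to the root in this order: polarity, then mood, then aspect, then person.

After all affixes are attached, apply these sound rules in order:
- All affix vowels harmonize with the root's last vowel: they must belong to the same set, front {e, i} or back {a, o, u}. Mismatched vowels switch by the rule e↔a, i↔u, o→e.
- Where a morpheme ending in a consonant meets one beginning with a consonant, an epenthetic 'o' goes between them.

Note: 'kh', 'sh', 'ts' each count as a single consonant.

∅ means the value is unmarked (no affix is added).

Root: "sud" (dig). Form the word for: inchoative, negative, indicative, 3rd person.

shuusosud

Attach polarity negative is- → issud.
Attach mood indicative i- → iissud.
Attach aspect inchoative sh- → shiissud.
person = 3rd person: zero marking, form stays shiissud.
Apply vowel harmony: shiissud → shuussud.
Apply epenthesis: shuussud → shuusosud.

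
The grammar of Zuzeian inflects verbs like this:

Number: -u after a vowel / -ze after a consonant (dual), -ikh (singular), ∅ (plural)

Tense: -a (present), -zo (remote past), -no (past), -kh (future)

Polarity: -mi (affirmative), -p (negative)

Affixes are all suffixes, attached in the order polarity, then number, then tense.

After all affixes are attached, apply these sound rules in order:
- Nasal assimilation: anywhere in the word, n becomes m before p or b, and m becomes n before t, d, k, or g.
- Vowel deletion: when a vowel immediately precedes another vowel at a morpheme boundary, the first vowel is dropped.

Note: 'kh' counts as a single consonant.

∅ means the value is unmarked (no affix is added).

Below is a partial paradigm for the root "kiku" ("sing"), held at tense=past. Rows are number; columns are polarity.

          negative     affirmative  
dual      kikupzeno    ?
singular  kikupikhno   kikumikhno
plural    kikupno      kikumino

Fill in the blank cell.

Attach polarity affirmative -mi → kikumi.
Attach number dual -u (after vowel 'i') → kikumiu.
Attach tense past -no → kikumiuno.
Nasal assimilation: no change.
Apply vowel deletion: kikumiuno → kikumuno.

kikumuno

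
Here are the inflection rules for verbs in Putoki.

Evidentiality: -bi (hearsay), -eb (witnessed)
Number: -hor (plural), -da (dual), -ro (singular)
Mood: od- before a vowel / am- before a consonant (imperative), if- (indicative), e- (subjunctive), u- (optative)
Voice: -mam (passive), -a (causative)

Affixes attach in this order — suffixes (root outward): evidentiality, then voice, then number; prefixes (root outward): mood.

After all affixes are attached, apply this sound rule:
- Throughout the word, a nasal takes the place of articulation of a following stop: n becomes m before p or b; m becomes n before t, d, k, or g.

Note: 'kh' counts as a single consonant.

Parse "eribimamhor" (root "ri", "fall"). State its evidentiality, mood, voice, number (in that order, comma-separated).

Segment: e-ri-bi-mam-hor.
evidentiality: -bi → hearsay.
mood: e- → subjunctive.
voice: -mam → passive.
number: -hor → plural.

hearsay, subjunctive, passive, plural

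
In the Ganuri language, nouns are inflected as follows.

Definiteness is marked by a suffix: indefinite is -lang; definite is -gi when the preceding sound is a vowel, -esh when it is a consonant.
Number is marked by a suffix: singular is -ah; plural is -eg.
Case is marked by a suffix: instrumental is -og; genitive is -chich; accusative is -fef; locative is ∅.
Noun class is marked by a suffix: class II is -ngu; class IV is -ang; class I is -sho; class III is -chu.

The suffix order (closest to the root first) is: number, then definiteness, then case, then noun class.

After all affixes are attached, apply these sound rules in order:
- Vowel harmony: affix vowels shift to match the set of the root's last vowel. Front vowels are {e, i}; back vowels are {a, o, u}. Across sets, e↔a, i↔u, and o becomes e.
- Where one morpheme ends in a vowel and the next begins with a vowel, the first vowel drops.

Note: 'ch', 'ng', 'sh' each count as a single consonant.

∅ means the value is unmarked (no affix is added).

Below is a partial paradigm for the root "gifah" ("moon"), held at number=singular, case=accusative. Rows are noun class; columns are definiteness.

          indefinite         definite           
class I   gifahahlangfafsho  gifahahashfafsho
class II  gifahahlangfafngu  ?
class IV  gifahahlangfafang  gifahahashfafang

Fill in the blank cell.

gifahahashfafngu

Attach number singular -ah → gifahah.
Attach definiteness definite -esh (after consonant 'h') → gifahahesh.
Attach case accusative -fef → gifahaheshfef.
Attach noun class class II -ngu → gifahaheshfefngu.
Apply vowel harmony: gifahaheshfefngu → gifahahashfafngu.
Vowel deletion: no change.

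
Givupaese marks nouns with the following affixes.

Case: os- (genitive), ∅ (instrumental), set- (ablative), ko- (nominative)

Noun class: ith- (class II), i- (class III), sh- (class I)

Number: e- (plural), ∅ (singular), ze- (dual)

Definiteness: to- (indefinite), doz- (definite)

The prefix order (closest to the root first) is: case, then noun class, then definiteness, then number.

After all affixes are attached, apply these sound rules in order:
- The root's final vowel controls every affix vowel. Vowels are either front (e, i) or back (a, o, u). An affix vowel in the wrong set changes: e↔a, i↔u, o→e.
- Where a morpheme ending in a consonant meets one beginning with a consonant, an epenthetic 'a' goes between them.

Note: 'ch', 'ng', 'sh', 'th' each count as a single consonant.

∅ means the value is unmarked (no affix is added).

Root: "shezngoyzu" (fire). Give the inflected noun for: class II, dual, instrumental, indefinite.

zatouthashezngoyzu

case = instrumental: zero marking, form stays shezngoyzu.
Attach noun class class II ith- → ithshezngoyzu.
Attach definiteness indefinite to- → toithshezngoyzu.
Attach number dual ze- → zetoithshezngoyzu.
Apply vowel harmony: zetoithshezngoyzu → zatouthshezngoyzu.
Apply epenthesis: zatouthshezngoyzu → zatouthashezngoyzu.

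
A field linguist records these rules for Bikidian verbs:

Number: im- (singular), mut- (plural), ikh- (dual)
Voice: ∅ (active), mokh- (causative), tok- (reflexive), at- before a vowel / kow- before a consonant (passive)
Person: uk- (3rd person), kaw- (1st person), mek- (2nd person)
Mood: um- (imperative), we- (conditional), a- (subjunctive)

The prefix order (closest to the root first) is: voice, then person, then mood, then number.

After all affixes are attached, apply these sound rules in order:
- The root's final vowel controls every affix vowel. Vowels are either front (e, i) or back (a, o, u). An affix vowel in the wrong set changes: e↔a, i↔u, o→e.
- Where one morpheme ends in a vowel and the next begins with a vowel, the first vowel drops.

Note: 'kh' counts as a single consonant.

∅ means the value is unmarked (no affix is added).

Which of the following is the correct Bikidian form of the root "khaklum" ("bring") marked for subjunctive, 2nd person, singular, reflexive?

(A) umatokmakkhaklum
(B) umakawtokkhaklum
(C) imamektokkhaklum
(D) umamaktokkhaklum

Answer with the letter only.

D

Attach voice reflexive tok- → tokkhaklum.
Attach person 2nd person mek- → mektokkhaklum.
Attach mood subjunctive a- → amektokkhaklum.
Attach number singular im- → imamektokkhaklum.
Apply vowel harmony: imamektokkhaklum → umamaktokkhaklum.
Vowel deletion: no change.
So the correct form is umamaktokkhaklum, option (D).
(A) umatokmakkhaklum is wrong: it has the affixes in the wrong order.
(B) umakawtokkhaklum is wrong: it uses 1st person instead of 2nd person for person.
(C) imamektokkhaklum is wrong: it fails to apply the sound rule(s).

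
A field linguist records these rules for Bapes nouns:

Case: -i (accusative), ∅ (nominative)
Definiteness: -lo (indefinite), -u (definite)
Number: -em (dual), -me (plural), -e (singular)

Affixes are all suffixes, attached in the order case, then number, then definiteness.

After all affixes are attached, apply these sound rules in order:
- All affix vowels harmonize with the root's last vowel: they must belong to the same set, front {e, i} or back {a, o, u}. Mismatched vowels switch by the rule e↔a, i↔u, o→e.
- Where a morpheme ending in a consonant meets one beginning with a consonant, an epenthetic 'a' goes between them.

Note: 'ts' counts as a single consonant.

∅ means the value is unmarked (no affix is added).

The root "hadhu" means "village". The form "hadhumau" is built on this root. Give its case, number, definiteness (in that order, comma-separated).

nominative, plural, definite

Segment: hadhu-me-u.
case: ∅ → nominative.
number: -me → plural.
definiteness: -u → definite.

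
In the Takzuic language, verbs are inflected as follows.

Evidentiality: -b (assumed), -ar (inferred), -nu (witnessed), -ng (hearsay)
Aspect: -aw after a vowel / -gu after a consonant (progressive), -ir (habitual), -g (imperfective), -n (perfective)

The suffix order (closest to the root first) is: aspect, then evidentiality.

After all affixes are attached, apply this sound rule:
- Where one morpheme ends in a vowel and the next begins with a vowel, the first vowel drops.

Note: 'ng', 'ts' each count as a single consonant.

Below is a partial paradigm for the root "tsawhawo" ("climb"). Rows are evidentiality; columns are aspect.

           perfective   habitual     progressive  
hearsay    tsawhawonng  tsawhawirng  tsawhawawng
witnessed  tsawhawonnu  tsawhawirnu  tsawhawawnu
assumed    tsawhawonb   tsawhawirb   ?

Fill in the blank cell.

tsawhawawb

Attach aspect progressive -aw (after vowel 'o') → tsawhawoaw.
Attach evidentiality assumed -b → tsawhawoawb.
Apply vowel deletion: tsawhawoawb → tsawhawawb.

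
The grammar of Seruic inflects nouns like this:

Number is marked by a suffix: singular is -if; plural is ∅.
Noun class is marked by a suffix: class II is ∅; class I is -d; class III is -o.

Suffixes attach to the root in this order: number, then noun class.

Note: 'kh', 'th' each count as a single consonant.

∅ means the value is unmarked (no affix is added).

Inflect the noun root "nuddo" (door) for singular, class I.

nuddoifd

Attach number singular -if → nuddoif.
Attach noun class class I -d → nuddoifd.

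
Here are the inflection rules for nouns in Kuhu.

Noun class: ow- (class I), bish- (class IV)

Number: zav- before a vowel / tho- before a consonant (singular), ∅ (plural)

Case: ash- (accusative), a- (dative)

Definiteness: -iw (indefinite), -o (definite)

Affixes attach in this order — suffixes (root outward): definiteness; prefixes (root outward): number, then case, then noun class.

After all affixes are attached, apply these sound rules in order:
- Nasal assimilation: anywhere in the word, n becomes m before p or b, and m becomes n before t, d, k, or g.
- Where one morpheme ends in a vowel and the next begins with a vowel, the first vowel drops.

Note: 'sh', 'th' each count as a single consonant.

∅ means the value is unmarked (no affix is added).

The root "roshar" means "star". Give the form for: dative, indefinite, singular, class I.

Attach number singular tho- (before consonant 'r') → thoroshar.
Attach case dative a- → athoroshar.
Attach definiteness indefinite -iw → athoroshariw.
Attach noun class class I ow- → owathoroshariw.
Nasal assimilation: no change.
Vowel deletion: no change.

owathoroshariw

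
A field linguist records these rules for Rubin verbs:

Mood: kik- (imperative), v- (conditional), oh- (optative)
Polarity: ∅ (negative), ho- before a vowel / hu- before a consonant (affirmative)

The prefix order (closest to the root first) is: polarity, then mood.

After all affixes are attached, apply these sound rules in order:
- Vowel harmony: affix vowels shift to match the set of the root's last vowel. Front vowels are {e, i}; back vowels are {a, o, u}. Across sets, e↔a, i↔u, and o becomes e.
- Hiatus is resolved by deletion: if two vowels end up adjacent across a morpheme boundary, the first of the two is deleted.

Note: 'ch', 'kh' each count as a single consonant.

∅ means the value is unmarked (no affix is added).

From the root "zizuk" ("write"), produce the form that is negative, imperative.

kukzizuk

polarity = negative: zero marking, form stays zizuk.
Attach mood imperative kik- → kikzizuk.
Apply vowel harmony: kikzizuk → kukzizuk.
Vowel deletion: no change.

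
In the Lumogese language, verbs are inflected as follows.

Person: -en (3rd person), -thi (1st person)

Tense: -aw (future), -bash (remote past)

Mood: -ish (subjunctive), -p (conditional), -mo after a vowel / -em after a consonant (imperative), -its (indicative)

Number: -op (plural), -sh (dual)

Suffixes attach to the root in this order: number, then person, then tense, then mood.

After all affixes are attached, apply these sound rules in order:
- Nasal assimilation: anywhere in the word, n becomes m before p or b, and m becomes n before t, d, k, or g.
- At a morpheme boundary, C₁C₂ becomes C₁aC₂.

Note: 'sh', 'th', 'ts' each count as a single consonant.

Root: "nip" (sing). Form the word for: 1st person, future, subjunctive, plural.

nipopathiawish

Attach number plural -op → nipop.
Attach person 1st person -thi → nipopthi.
Attach tense future -aw → nipopthiaw.
Attach mood subjunctive -ish → nipopthiawish.
Nasal assimilation: no change.
Apply epenthesis: nipopthiawish → nipopathiawish.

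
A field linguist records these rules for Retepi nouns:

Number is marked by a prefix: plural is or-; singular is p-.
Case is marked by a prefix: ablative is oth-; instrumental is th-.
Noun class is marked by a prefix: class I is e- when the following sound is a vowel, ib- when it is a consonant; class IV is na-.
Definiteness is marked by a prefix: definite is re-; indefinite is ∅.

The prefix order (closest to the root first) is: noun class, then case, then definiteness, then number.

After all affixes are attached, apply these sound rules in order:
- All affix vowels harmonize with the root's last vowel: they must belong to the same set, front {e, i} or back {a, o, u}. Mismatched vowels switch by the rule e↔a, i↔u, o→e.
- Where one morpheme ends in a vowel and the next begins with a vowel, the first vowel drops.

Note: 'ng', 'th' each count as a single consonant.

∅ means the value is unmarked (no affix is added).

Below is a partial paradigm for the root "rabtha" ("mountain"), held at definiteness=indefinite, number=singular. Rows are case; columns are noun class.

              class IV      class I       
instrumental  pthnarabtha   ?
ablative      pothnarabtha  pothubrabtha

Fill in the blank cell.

Attach noun class class I ib- (before consonant 'r') → ibrabtha.
Attach case instrumental th- → thibrabtha.
definiteness = indefinite: zero marking, form stays thibrabtha.
Attach number singular p- → pthibrabtha.
Apply vowel harmony: pthibrabtha → pthubrabtha.
Vowel deletion: no change.

pthubrabtha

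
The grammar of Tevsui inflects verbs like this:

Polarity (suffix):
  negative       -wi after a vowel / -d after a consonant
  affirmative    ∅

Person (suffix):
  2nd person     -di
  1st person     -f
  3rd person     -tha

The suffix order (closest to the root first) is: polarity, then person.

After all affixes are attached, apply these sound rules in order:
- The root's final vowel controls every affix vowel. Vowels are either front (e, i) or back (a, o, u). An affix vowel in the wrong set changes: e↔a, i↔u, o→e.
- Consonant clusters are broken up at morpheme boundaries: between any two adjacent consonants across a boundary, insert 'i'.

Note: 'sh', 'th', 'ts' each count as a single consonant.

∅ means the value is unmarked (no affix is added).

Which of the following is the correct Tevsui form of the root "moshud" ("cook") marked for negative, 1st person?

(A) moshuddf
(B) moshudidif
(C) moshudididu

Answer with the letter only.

Attach polarity negative -d (after consonant 'd') → moshudd.
Attach person 1st person -f → moshuddf.
Vowel harmony: no change.
Apply epenthesis: moshuddf → moshudidif.
So the correct form is moshudidif, option (B).
(A) moshuddf is wrong: it fails to apply the sound rule(s).
(C) moshudididu is wrong: it uses 2nd person instead of 1st person for person.

B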